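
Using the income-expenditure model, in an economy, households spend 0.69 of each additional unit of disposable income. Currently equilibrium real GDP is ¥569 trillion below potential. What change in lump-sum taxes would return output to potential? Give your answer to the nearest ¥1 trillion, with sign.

−¥256 trillion

Spending multiplier = 1/(1 − MPC) = 1/(1 − 0.69) = 1/0.31 ≈ 3.226.
Tax multiplier = −c·k = −0.69/0.31 ≈ −2.226. Need ΔY = +¥569 trillion, so ΔT = ΔY/(−c·k) = −(+¥569 trillion) × 0.31 / 0.69 ≈ −¥256 trillion.
The government should cut lump-sum taxes by ¥256 trillion.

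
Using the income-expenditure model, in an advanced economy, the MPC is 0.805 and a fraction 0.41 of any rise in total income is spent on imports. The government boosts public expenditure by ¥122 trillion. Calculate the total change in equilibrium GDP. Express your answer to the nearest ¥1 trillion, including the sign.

Expenditure multiplier = 1/(1 − c + m) = 1/(1 − 0.805 + 0.41) = 1/0.605 ≈ 1.653.
ΔY = k × ΔG = (+¥122 trillion) / 0.605 ≈ +¥202 trillion.

+¥202 trillion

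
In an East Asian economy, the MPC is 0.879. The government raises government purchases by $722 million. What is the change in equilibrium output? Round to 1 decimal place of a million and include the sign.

+$5,966.9 million

Government-spending multiplier = 1/(1 − MPC) = 1/(1 − 0.879) = 1/0.121 ≈ 8.264.
ΔY = k × ΔG = (+$722 million) / 0.121 ≈ +$5,966.9 million.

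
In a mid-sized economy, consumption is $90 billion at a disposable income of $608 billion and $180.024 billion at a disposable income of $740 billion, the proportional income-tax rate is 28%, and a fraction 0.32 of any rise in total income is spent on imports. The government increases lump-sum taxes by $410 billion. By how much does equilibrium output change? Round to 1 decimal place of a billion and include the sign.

MPC = ΔC/ΔYd = (180.024 − 90)/(740 − 608) = 90.024/132 = 0.682.
A lump-sum tax change of +$410 billion shifts disposable income by −$410 billion; first-round consumption changes by −c × ΔT = −0.682 × (+$410 billion) = −$279.62 billion.
Expenditure multiplier = 1/(1 − c(1−t) + m) = 1/(1 − 0.682×0.72 + 0.32) = 1/0.82896 ≈ 1.206.
The tax multiplier is −c × k ≈ −0.823, so ΔY = k × (−c·ΔT) = (−$279.62 billion) / 0.82896 ≈ −$337.3 billion.

−$337.3 billion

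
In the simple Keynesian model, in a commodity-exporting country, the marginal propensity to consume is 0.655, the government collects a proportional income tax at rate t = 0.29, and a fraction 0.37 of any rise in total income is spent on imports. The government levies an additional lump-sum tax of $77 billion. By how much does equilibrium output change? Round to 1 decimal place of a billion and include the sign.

−$55.7 billion

A lump-sum tax change of +$77 billion shifts disposable income by −$77 billion; first-round consumption changes by −c × ΔT = −0.655 × (+$77 billion) = −$50.435 billion.
Expenditure multiplier = 1/(1 − c(1−t) + m) = 1/(1 − 0.655×0.71 + 0.37) = 1/0.90495 ≈ 1.105.
The tax multiplier is −c × k ≈ −0.724, so ΔY = k × (−c·ΔT) = (−$50.435 billion) / 0.90495 ≈ −$55.7 billion.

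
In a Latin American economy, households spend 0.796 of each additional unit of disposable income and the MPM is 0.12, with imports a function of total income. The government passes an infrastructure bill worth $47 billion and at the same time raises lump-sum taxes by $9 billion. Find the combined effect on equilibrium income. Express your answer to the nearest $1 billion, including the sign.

Expenditure multiplier = 1/(1 − c + m) = 1/(1 − 0.796 + 0.12) = 1/0.324 ≈ 3.086.
ΔG contributes k·ΔG = (+$47 billion) / 0.324 ≈ +$145.1 billion.
ΔT of +$9 billion changes first-round spending by −c·ΔT = −$7.164 billion, contributing k·(−c·ΔT) = (−$7.164 billion) / 0.324 ≈ −$22.1 billion.
Net ΔY = k(ΔG − c·ΔT) = (+$39.836 billion) / 0.324 ≈ +$123 billion.

+$123 billion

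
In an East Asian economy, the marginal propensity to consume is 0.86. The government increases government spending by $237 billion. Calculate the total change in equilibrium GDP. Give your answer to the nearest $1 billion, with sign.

+$1,693 billion

Spending multiplier = 1/(1 − MPC) = 1/(1 − 0.86) = 1/0.14 ≈ 7.143.
ΔY = k × ΔG = (+$237 billion) / 0.14 ≈ +$1,693 billion.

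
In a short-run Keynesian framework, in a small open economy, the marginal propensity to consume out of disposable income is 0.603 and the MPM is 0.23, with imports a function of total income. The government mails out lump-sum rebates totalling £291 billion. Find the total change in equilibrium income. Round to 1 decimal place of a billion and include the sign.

A lump-sum tax change of −£291 billion shifts disposable income by +£291 billion; first-round consumption changes by −c × ΔT = −0.603 × (−£291 billion) = +£175.473 billion.
Expenditure multiplier = 1/(1 − c + m) = 1/(1 − 0.603 + 0.23) = 1/0.627 ≈ 1.595.
The tax multiplier is −c × k ≈ −0.962, so ΔY = k × (−c·ΔT) = (+£175.473 billion) / 0.627 ≈ +£279.9 billion.

+£279.9 billion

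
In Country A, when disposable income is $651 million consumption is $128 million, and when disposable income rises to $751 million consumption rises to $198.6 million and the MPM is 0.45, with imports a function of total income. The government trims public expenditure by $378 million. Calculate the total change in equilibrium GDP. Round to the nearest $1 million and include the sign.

−$508 million

MPC = ΔC/ΔYd = (198.6 − 128)/(751 − 651) = 70.6/100 = 0.706.
Expenditure multiplier = 1/(1 − c + m) = 1/(1 − 0.706 + 0.45) = 1/0.744 ≈ 1.344.
ΔY = k × ΔG = (−$378 million) / 0.744 ≈ −$508 million.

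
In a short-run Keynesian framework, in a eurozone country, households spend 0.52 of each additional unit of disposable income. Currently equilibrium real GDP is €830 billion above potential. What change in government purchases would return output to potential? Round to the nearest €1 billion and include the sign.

Spending multiplier = 1/(1 − MPC) = 1/(1 − 0.52) = 1/0.48 ≈ 2.083.
Need ΔY = −€830 billion, so ΔG = ΔY/k = (−€830 billion) × 0.48 ≈ −€398 billion.
The government should cut government purchases by €398 billion.

−€398 billion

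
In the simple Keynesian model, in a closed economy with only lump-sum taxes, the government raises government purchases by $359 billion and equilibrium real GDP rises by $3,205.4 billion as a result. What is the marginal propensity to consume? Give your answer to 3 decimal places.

Implied spending multiplier k = ΔY/ΔG = 3,205.4/359 ≈ 8.9287.
Since k = 1/(1 − MPC), MPC = 1 − 1/k = 1 − ΔG/ΔY = 1 − 359/3,205.4 ≈ 0.888.

0.888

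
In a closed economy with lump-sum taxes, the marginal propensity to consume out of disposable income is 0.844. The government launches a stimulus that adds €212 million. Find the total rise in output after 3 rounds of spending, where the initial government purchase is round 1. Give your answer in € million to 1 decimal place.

Round 1 adds ΔG = €212 million; each later round is MPC = 0.844 times the previous.
After 3 rounds: 212 + 178.928 + 151.015232 = ΔG·(1 − c^3)/(1 − c) = 212 × (1 − 0.601211584)/0.156 ≈ €541.9 million.

€541.9 million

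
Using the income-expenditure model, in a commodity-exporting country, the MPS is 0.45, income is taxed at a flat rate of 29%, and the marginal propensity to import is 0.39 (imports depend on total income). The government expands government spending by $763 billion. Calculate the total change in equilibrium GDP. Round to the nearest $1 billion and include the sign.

MPC = 1 − MPS = 1 − 0.45 = 0.55.
Government-spending multiplier = 1/(1 − c(1−t) + m) = 1/(1 − 0.55×0.71 + 0.39) = 1/0.9995 ≈ 1.001.
ΔY = k × ΔG = (+$763 billion) / 0.9995 ≈ +$763 billion.

+$763 billion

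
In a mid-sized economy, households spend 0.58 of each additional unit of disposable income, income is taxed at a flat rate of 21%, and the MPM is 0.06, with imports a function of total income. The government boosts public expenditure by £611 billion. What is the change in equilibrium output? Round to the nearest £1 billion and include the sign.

Government-spending multiplier = 1/(1 − c(1−t) + m) = 1/(1 − 0.58×0.79 + 0.06) = 1/0.6018 ≈ 1.662.
ΔY = k × ΔG = (+£611 billion) / 0.6018 ≈ +£1,015 billion.

+£1,015 billion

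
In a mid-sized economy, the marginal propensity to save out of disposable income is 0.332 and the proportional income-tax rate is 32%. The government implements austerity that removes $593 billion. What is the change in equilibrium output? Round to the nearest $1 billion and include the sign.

MPC = 1 − MPS = 1 − 0.332 = 0.668.
Expenditure multiplier = 1/(1 − c(1−t)) = 1/(1 − 0.668×0.68) = 1/0.54576 ≈ 1.832.
ΔY = k × ΔG = (−$593 billion) / 0.54576 ≈ −$1,087 billion.

−$1,087 billion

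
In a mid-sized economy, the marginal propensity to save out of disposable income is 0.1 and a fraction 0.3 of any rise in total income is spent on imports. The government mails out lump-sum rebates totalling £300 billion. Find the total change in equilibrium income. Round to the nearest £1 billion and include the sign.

MPC = 1 − MPS = 1 − 0.1 = 0.9.
A lump-sum tax change of −£300 billion shifts disposable income by +£300 billion; first-round consumption changes by −c × ΔT = −0.9 × (−£300 billion) = +£270 billion.
Expenditure multiplier = 1/(1 − c + m) = 1/(1 − 0.9 + 0.3) = 1/0.4 = 2.5.
The tax multiplier is −c × k = −2.25, so ΔY = k × (−c·ΔT) = (+£270 billion) / 0.4 = +£675 billion.

+£675 billion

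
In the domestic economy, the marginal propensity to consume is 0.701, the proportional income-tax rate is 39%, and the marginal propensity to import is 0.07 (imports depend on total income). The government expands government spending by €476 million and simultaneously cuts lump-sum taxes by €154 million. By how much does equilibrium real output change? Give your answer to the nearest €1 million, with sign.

+€909 million

Expenditure multiplier = 1/(1 − c(1−t) + m) = 1/(1 − 0.701×0.61 + 0.07) = 1/0.64239 ≈ 1.557.
ΔG contributes k·ΔG = (+€476 million) / 0.64239 ≈ +€741 million.
ΔT of −€154 million changes first-round spending by −c·ΔT = +€107.954 million, contributing k·(−c·ΔT) = (+€107.954 million) / 0.64239 ≈ +€168.1 million.
Net ΔY = k(ΔG − c·ΔT) = (+€583.954 million) / 0.64239 ≈ +€909 million.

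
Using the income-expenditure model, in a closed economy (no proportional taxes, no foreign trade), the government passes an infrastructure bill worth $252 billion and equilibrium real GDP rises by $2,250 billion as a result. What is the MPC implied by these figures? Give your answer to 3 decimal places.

0.888

Implied spending multiplier k = ΔY/ΔG = 2,250/252 ≈ 8.9286.
Since k = 1/(1 − MPC), MPC = 1 − 1/k = 1 − ΔG/ΔY = 1 − 252/2,250 = 0.888.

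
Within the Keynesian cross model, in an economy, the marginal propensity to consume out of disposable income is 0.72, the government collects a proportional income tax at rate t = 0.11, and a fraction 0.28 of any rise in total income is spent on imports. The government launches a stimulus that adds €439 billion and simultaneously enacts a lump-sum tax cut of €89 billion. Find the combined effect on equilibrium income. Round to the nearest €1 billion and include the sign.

Expenditure multiplier = 1/(1 − c(1−t) + m) = 1/(1 − 0.72×0.89 + 0.28) = 1/0.6392 ≈ 1.564.
ΔG contributes k·ΔG = (+€439 billion) / 0.6392 ≈ +€686.8 billion.
ΔT of −€89 billion changes first-round spending by −c·ΔT = +€64.08 billion, contributing k·(−c·ΔT) = (+€64.08 billion) / 0.6392 ≈ +€100.3 billion.
Net ΔY = k(ΔG − c·ΔT) = (+€503.08 billion) / 0.6392 ≈ +€787 billion.

+€787 billion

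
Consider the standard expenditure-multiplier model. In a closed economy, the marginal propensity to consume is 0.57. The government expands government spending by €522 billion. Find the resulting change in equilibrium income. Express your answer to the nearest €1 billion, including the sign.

+€1,214 billion

Government-spending multiplier = 1/(1 − MPC) = 1/(1 − 0.57) = 1/0.43 ≈ 2.326.
ΔY = k × ΔG = (+€522 billion) / 0.43 ≈ +€1,214 billion.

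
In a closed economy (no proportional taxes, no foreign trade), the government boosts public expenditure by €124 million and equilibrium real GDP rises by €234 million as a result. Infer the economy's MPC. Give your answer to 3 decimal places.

Implied spending multiplier k = ΔY/ΔG = 234/124 ≈ 1.8871.
Since k = 1/(1 − MPC), MPC = 1 − 1/k = 1 − ΔG/ΔY = 1 − 124/234 ≈ 0.470.

0.470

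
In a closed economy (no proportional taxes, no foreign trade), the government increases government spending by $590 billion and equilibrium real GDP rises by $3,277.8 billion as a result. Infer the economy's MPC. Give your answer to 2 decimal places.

Implied spending multiplier k = ΔY/ΔG = 3,277.8/590 ≈ 5.5556.
Since k = 1/(1 − MPC), MPC = 1 − 1/k = 1 − ΔG/ΔY = 1 − 590/3,277.8 ≈ 0.82.

0.82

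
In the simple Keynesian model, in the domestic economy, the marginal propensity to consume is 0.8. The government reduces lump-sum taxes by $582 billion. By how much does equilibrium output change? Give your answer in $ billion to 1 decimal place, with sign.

A lump-sum tax change of −$582 billion shifts disposable income by +$582 billion; first-round consumption changes by −c × ΔT = −0.8 × (−$582 billion) = +$465.6 billion.
Expenditure multiplier = 1/(1 − MPC) = 1/(1 − 0.8) = 1/0.2 = 5.
The tax multiplier is −c × k = −4, so ΔY = k × (−c·ΔT) = (+$465.6 billion) / 0.2 = +$2,328 billion.

+$2,328.0 billion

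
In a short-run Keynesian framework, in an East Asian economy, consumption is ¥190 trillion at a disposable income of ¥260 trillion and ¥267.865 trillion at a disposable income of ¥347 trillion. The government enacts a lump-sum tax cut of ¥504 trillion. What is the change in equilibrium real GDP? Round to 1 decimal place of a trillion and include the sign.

+¥4,296.0 trillion

MPC = ΔC/ΔYd = (267.865 − 190)/(347 − 260) = 77.865/87 = 0.895.
A lump-sum tax change of −¥504 trillion shifts disposable income by +¥504 trillion; first-round consumption changes by −c × ΔT = −0.895 × (−¥504 trillion) = +¥451.08 trillion.
Expenditure multiplier = 1/(1 − MPC) = 1/(1 − 0.895) = 1/0.105 ≈ 9.524.
The tax multiplier is −c × k ≈ −8.524, so ΔY = k × (−c·ΔT) = (+¥451.08 trillion) / 0.105 = +¥4,296 trillion.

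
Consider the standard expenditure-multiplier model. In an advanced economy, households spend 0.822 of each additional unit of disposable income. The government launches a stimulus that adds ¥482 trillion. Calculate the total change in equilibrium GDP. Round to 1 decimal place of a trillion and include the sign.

Government-spending multiplier = 1/(1 − MPC) = 1/(1 − 0.822) = 1/0.178 ≈ 5.618.
ΔY = k × ΔG = (+¥482 trillion) / 0.178 ≈ +¥2,707.9 trillion.

+¥2,707.9 trillion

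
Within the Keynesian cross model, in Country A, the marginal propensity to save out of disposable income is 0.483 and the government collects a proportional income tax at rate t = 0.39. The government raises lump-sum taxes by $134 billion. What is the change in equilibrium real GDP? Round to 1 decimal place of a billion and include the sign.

−$101.2 billion

MPC = 1 − MPS = 1 − 0.483 = 0.517.
A lump-sum tax change of +$134 billion shifts disposable income by −$134 billion; first-round consumption changes by −c × ΔT = −0.517 × (+$134 billion) = −$69.278 billion.
Expenditure multiplier = 1/(1 − c(1−t)) = 1/(1 − 0.517×0.61) = 1/0.68463 ≈ 1.461.
The tax multiplier is −c × k ≈ −0.755, so ΔY = k × (−c·ΔT) = (−$69.278 billion) / 0.68463 ≈ −$101.2 billion.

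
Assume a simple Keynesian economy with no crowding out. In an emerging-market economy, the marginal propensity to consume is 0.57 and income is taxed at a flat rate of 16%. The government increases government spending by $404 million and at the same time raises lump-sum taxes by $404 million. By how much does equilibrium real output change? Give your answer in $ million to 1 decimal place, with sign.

Expenditure multiplier = 1/(1 − c(1−t)) = 1/(1 − 0.57×0.84) = 1/0.5212 ≈ 1.919.
ΔG contributes k·ΔG = (+$404 million) / 0.5212 ≈ +$775.1 million.
ΔT of +$404 million changes first-round spending by −c·ΔT = −$230.28 million, contributing k·(−c·ΔT) = (−$230.28 million) / 0.5212 ≈ −$441.8 million.
Net ΔY = k(ΔG − c·ΔT) = (+$173.72 million) / 0.5212 ≈ +$333.3 million.

+$333.3 million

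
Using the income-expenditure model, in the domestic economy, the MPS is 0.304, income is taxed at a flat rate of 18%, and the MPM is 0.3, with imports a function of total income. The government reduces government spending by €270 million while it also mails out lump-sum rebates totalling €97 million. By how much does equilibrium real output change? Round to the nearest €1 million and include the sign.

−€278 million

MPC = 1 − MPS = 1 − 0.304 = 0.696.
Expenditure multiplier = 1/(1 − c(1−t) + m) = 1/(1 − 0.696×0.82 + 0.3) = 1/0.72928 ≈ 1.371.
ΔG contributes k·ΔG = (−€270 million) / 0.72928 ≈ −€370.2 million.
ΔT of −€97 million changes first-round spending by −c·ΔT = +€67.512 million, contributing k·(−c·ΔT) = (+€67.512 million) / 0.72928 ≈ +€92.6 million.
Net ΔY = k(ΔG − c·ΔT) = (−€202.488 million) / 0.72928 ≈ −€278 million.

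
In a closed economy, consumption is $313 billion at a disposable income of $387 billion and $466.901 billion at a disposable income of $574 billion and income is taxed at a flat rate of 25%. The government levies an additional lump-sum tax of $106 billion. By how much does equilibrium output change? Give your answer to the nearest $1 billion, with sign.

MPC = ΔC/ΔYd = (466.901 − 313)/(574 − 387) = 153.901/187 = 0.823.
A lump-sum tax change of +$106 billion shifts disposable income by −$106 billion; first-round consumption changes by −c × ΔT = −0.823 × (+$106 billion) = −$87.238 billion.
Expenditure multiplier = 1/(1 − c(1−t)) = 1/(1 − 0.823×0.75) = 1/0.38275 ≈ 2.613.
The tax multiplier is −c × k ≈ −2.15, so ΔY = k × (−c·ΔT) = (−$87.238 billion) / 0.38275 ≈ −$228 billion.

−$228 billion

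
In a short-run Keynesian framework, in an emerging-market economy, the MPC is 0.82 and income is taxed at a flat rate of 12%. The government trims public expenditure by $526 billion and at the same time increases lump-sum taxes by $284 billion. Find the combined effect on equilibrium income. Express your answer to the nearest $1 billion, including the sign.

−$2,726 billion

Expenditure multiplier = 1/(1 − c(1−t)) = 1/(1 − 0.82×0.88) = 1/0.2784 ≈ 3.592.
ΔG contributes k·ΔG = (−$526 billion) / 0.2784 ≈ −$1,889.4 billion.
ΔT of +$284 billion changes first-round spending by −c·ΔT = −$232.88 billion, contributing k·(−c·ΔT) = (−$232.88 billion) / 0.2784 ≈ −$836.5 billion.
Net ΔY = k(ΔG − c·ΔT) = (−$758.88 billion) / 0.2784 ≈ −$2,726 billion.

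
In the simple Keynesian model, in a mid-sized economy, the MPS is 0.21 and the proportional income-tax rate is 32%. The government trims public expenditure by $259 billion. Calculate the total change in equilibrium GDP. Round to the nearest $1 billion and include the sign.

−$560 billion

MPC = 1 − MPS = 1 − 0.21 = 0.79.
Government-spending multiplier = 1/(1 − c(1−t)) = 1/(1 − 0.79×0.68) = 1/0.4628 ≈ 2.161.
ΔY = k × ΔG = (−$259 billion) / 0.4628 ≈ −$560 billion.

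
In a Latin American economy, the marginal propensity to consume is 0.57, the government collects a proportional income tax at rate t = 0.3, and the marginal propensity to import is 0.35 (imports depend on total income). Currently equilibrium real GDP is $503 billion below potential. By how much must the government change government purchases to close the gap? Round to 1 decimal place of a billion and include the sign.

+$478.4 billion

Spending multiplier = 1/(1 − c(1−t) + m) = 1/(1 − 0.57×0.7 + 0.35) = 1/0.951 ≈ 1.052.
Need ΔY = +$503 billion, so ΔG = ΔY/k = (+$503 billion) × 0.951 ≈ +$478.4 billion.
The government should increase government purchases by $478.4 billion.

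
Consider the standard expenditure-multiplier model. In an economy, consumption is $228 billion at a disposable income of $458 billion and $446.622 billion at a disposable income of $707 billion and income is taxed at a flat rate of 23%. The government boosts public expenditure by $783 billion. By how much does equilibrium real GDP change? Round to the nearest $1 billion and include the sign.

+$2,417 billion

MPC = ΔC/ΔYd = (446.622 − 228)/(707 − 458) = 218.622/249 = 0.878.
Expenditure multiplier = 1/(1 − c(1−t)) = 1/(1 − 0.878×0.77) = 1/0.32394 ≈ 3.087.
ΔY = k × ΔG = (+$783 billion) / 0.32394 ≈ +$2,417 billion.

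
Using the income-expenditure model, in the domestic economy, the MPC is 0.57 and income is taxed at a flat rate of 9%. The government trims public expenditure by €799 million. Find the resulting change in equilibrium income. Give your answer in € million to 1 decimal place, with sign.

−€1,660.1 million

Government-spending multiplier = 1/(1 − c(1−t)) = 1/(1 − 0.57×0.91) = 1/0.4813 ≈ 2.078.
ΔY = k × ΔG = (−€799 million) / 0.4813 ≈ −€1,660.1 million.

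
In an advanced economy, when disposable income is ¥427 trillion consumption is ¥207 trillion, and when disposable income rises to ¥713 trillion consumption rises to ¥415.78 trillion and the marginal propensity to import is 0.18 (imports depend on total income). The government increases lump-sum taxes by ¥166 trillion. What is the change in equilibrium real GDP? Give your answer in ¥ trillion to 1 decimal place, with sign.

MPC = ΔC/ΔYd = (415.78 − 207)/(713 − 427) = 208.78/286 = 0.73.
A lump-sum tax change of +¥166 trillion shifts disposable income by −¥166 trillion; first-round consumption changes by −c × ΔT = −0.73 × (+¥166 trillion) = −¥121.18 trillion.
Expenditure multiplier = 1/(1 − c + m) = 1/(1 − 0.73 + 0.18) = 1/0.45 ≈ 2.222.
The tax multiplier is −c × k ≈ −1.622, so ΔY = k × (−c·ΔT) = (−¥121.18 trillion) / 0.45 ≈ −¥269.3 trillion.

−¥269.3 trillion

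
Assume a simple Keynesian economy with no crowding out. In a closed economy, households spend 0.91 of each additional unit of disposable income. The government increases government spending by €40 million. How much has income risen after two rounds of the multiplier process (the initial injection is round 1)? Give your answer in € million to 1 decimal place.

€76.4 million

Round 1 adds ΔG = €40 million; each later round is MPC = 0.91 times the previous.
After 2 rounds: 40 + 36.4 = ΔG·(1 − c^2)/(1 − c) = 40 × (1 − 0.8281)/0.09 = €76.4 million.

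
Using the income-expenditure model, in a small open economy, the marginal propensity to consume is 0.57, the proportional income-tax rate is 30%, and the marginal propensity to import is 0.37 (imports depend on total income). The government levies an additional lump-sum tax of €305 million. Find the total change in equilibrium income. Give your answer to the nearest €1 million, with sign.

A lump-sum tax change of +€305 million shifts disposable income by −€305 million; first-round consumption changes by −c × ΔT = −0.57 × (+€305 million) = −€173.85 million.
Expenditure multiplier = 1/(1 − c(1−t) + m) = 1/(1 − 0.57×0.7 + 0.37) = 1/0.971 ≈ 1.03.
The tax multiplier is −c × k ≈ −0.587, so ΔY = k × (−c·ΔT) = (−€173.85 million) / 0.971 ≈ −€179 million.

−€179 million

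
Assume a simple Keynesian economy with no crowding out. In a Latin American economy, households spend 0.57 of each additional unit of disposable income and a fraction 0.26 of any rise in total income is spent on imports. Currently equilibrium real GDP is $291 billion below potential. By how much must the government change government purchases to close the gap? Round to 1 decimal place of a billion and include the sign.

Spending multiplier = 1/(1 − c + m) = 1/(1 − 0.57 + 0.26) = 1/0.69 ≈ 1.449.
Need ΔY = +$291 billion, so ΔG = ΔY/k = (+$291 billion) × 0.69 ≈ +$200.8 billion.
The government should increase government purchases by $200.8 billion.

+$200.8 billion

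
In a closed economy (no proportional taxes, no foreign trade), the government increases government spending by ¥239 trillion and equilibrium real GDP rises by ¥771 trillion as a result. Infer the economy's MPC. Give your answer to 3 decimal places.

0.690

Implied spending multiplier k = ΔY/ΔG = 771/239 ≈ 3.2259.
Since k = 1/(1 − MPC), MPC = 1 − 1/k = 1 − ΔG/ΔY = 1 − 239/771 ≈ 0.690.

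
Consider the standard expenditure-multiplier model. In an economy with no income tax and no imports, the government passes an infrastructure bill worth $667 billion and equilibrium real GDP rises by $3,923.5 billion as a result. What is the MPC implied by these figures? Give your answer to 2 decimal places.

0.83

Implied spending multiplier k = ΔY/ΔG = 3,923.5/667 ≈ 5.8823.
Since k = 1/(1 − MPC), MPC = 1 − 1/k = 1 − ΔG/ΔY = 1 − 667/3,923.5 ≈ 0.83.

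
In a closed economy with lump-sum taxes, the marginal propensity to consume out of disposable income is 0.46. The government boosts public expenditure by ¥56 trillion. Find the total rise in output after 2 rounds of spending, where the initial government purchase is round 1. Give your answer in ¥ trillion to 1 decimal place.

¥81.8 trillion

Round 1 adds ΔG = ¥56 trillion; each later round is MPC = 0.46 times the previous.
After 2 rounds: 56 + 25.76 = ΔG·(1 − c^2)/(1 − c) = 56 × (1 − 0.2116)/0.54 ≈ ¥81.8 trillion.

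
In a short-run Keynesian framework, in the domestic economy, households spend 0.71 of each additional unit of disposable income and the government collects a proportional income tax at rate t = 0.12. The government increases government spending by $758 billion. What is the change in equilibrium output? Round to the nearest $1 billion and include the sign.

+$2,020 billion

Government-spending multiplier = 1/(1 − c(1−t)) = 1/(1 − 0.71×0.88) = 1/0.3752 ≈ 2.665.
ΔY = k × ΔG = (+$758 billion) / 0.3752 ≈ +$2,020 billion.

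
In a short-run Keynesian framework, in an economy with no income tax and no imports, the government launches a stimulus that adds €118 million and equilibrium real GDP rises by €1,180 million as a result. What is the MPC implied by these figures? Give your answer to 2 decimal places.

Implied spending multiplier k = ΔY/ΔG = 1,180/118 = 10.
Since k = 1/(1 − MPC), MPC = 1 − 1/k = 1 − ΔG/ΔY = 1 − 118/1,180 = 0.90.

0.90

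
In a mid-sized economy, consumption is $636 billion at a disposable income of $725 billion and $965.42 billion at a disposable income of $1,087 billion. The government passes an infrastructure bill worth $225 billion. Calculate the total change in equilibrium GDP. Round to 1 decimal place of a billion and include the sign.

MPC = ΔC/ΔYd = (965.42 − 636)/(1,087 − 725) = 329.42/362 = 0.91.
Spending multiplier = 1/(1 − MPC) = 1/(1 − 0.91) = 1/0.09 ≈ 11.111.
ΔY = k × ΔG = (+$225 billion) / 0.09 = +$2,500 billion.

+$2,500.0 billion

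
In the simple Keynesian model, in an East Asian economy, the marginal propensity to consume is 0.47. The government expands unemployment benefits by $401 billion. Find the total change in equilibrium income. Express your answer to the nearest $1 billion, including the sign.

The transfer change shifts disposable income by +$401 billion, so first-round consumption changes by c·ΔTR = 0.47 × (+$401 billion) = +$188.47 billion.
Expenditure multiplier = 1/(1 − MPC) = 1/(1 − 0.47) = 1/0.53 ≈ 1.887.
The transfer multiplier is c × k ≈ 0.887, so ΔY = k × (c·ΔTR) = (+$188.47 billion) / 0.53 ≈ +$356 billion.

+$356 billion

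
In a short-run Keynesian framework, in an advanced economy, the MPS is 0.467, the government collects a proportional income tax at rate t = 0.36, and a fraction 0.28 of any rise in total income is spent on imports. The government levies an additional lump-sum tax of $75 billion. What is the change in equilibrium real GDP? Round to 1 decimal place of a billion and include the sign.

−$42.6 billion

MPC = 1 − MPS = 1 − 0.467 = 0.533.
A lump-sum tax change of +$75 billion shifts disposable income by −$75 billion; first-round consumption changes by −c × ΔT = −0.533 × (+$75 billion) = −$39.975 billion.
Expenditure multiplier = 1/(1 − c(1−t) + m) = 1/(1 − 0.533×0.64 + 0.28) = 1/0.93888 ≈ 1.065.
The tax multiplier is −c × k ≈ −0.568, so ΔY = k × (−c·ΔT) = (−$39.975 billion) / 0.93888 ≈ −$42.6 billion.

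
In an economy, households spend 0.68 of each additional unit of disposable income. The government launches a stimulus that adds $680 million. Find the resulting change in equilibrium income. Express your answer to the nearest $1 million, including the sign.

Spending multiplier = 1/(1 − MPC) = 1/(1 − 0.68) = 1/0.32 = 3.125.
ΔY = k × ΔG = (+$680 million) / 0.32 = +$2,125 million.

+$2,125 million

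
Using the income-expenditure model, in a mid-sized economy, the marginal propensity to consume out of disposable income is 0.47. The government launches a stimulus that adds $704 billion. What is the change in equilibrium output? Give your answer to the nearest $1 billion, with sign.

Expenditure multiplier = 1/(1 − MPC) = 1/(1 − 0.47) = 1/0.53 ≈ 1.887.
ΔY = k × ΔG = (+$704 billion) / 0.53 ≈ +$1,328 billion.

+$1,328 billion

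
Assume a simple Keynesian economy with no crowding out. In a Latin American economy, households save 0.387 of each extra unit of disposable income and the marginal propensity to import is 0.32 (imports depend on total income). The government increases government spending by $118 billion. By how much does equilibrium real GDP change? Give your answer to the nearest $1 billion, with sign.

MPC = 1 − MPS = 1 − 0.387 = 0.613.
Expenditure multiplier = 1/(1 − c + m) = 1/(1 − 0.613 + 0.32) = 1/0.707 ≈ 1.414.
ΔY = k × ΔG = (+$118 billion) / 0.707 ≈ +$167 billion.

+$167 billion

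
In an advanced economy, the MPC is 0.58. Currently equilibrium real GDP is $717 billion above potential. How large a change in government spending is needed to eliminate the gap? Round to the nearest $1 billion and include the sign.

Spending multiplier = 1/(1 − MPC) = 1/(1 − 0.58) = 1/0.42 ≈ 2.381.
Need ΔY = −$717 billion, so ΔG = ΔY/k = (−$717 billion) × 0.42 ≈ −$301 billion.
The government should cut government spending by $301 billion.

−$301 billion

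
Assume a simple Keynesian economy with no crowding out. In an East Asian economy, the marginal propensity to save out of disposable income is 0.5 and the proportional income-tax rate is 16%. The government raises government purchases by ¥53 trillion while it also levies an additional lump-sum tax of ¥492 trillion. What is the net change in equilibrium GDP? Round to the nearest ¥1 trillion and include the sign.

−¥333 trillion

MPC = 1 − MPS = 1 − 0.5 = 0.5.
Expenditure multiplier = 1/(1 − c(1−t)) = 1/(1 − 0.5×0.84) = 1/0.58 ≈ 1.724.
ΔG contributes k·ΔG = (+¥53 trillion) / 0.58 ≈ +¥91.4 trillion.
ΔT of +¥492 trillion changes first-round spending by −c·ΔT = −¥246 trillion, contributing k·(−c·ΔT) = (−¥246 trillion) / 0.58 ≈ −¥424.1 trillion.
Net ΔY = k(ΔG − c·ΔT) = (−¥193 trillion) / 0.58 ≈ −¥333 trillion.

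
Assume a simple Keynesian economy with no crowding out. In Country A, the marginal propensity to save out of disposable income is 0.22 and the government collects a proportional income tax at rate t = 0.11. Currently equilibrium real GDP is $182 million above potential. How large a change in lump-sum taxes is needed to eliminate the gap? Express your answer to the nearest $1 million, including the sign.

+$71 million

MPC = 1 − MPS = 1 − 0.22 = 0.78.
Spending multiplier = 1/(1 − c(1−t)) = 1/(1 − 0.78×0.89) = 1/0.3058 ≈ 3.27.
Tax multiplier = −c·k = −0.78/0.3058 ≈ −2.551. Need ΔY = −$182 million, so ΔT = ΔY/(−c·k) = −(−$182 million) × 0.3058 / 0.78 ≈ +$71 million.
The government should raise lump-sum taxes by $71 million.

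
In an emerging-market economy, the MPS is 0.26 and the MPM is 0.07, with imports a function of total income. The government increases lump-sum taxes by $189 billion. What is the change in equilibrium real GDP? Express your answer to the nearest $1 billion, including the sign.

MPC = 1 − MPS = 1 − 0.26 = 0.74.
A lump-sum tax change of +$189 billion shifts disposable income by −$189 billion; first-round consumption changes by −c × ΔT = −0.74 × (+$189 billion) = −$139.86 billion.
Expenditure multiplier = 1/(1 − c + m) = 1/(1 − 0.74 + 0.07) = 1/0.33 ≈ 3.03.
The tax multiplier is −c × k ≈ −2.242, so ΔY = k × (−c·ΔT) = (−$139.86 billion) / 0.33 ≈ −$424 billion.

−$424 billion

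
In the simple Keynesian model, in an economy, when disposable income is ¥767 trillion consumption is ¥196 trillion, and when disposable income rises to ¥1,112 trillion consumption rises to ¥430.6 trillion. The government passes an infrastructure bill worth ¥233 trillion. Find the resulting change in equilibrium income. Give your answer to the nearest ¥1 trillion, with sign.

+¥728 trillion

MPC = ΔC/ΔYd = (430.6 − 196)/(1,112 − 767) = 234.6/345 = 0.68.
Expenditure multiplier = 1/(1 − MPC) = 1/(1 − 0.68) = 1/0.32 = 3.125.
ΔY = k × ΔG = (+¥233 trillion) / 0.32 ≈ +¥728 trillion.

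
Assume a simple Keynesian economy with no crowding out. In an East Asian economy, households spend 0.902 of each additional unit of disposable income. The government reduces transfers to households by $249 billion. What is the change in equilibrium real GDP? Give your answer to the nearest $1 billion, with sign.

The transfer change shifts disposable income by −$249 billion, so first-round consumption changes by c·ΔTR = 0.902 × (−$249 billion) = −$224.598 billion.
Expenditure multiplier = 1/(1 − MPC) = 1/(1 − 0.902) = 1/0.098 ≈ 10.204.
The transfer multiplier is c × k ≈ 9.204, so ΔY = k × (c·ΔTR) = (−$224.598 billion) / 0.098 ≈ −$2,292 billion.

−$2,292 billion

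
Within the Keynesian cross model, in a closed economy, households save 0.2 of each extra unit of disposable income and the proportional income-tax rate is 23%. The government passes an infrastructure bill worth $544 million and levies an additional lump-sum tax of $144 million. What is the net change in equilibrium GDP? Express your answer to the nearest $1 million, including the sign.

+$1,117 million

MPC = 1 − MPS = 1 − 0.2 = 0.8.
Expenditure multiplier = 1/(1 − c(1−t)) = 1/(1 − 0.8×0.77) = 1/0.384 ≈ 2.604.
ΔG contributes k·ΔG = (+$544 million) / 0.384 ≈ +$1,416.7 million.
ΔT of +$144 million changes first-round spending by −c·ΔT = −$115.2 million, contributing k·(−c·ΔT) = (−$115.2 million) / 0.384 = −$300 million.
Net ΔY = k(ΔG − c·ΔT) = (+$428.8 million) / 0.384 ≈ +$1,117 million.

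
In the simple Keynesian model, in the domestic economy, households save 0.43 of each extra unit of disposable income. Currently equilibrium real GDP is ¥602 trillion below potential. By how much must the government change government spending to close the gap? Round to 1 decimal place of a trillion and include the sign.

MPC = 1 − MPS = 1 − 0.43 = 0.57.
Spending multiplier = 1/(1 − MPC) = 1/(1 − 0.57) = 1/0.43 ≈ 2.326.
Need ΔY = +¥602 trillion, so ΔG = ΔY/k = (+¥602 trillion) × 0.43 ≈ +¥258.9 trillion.
The government should increase government spending by ¥258.9 trillion.

+¥258.9 trillion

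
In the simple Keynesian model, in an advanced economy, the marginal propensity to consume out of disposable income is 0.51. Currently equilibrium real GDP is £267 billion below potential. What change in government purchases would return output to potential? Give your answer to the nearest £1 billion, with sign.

+£131 billion

Spending multiplier = 1/(1 − MPC) = 1/(1 − 0.51) = 1/0.49 ≈ 2.041.
Need ΔY = +£267 billion, so ΔG = ΔY/k = (+£267 billion) × 0.49 ≈ +£131 billion.
The government should increase government purchases by £131 billion.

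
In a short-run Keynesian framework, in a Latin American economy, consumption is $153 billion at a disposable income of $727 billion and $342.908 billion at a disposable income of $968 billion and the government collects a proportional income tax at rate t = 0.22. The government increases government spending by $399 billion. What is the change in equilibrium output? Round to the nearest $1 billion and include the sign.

MPC = ΔC/ΔYd = (342.908 − 153)/(968 − 727) = 189.908/241 = 0.788.
Spending multiplier = 1/(1 − c(1−t)) = 1/(1 − 0.788×0.78) = 1/0.38536 ≈ 2.595.
ΔY = k × ΔG = (+$399 billion) / 0.38536 ≈ +$1,035 billion.

+$1,035 billion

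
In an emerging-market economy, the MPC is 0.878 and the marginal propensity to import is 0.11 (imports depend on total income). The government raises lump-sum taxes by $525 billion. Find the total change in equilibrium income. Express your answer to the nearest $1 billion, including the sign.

A lump-sum tax change of +$525 billion shifts disposable income by −$525 billion; first-round consumption changes by −c × ΔT = −0.878 × (+$525 billion) = −$460.95 billion.
Expenditure multiplier = 1/(1 − c + m) = 1/(1 − 0.878 + 0.11) = 1/0.232 ≈ 4.31.
The tax multiplier is −c × k ≈ −3.784, so ΔY = k × (−c·ΔT) = (−$460.95 billion) / 0.232 ≈ −$1,987 billion.

−$1,987 billion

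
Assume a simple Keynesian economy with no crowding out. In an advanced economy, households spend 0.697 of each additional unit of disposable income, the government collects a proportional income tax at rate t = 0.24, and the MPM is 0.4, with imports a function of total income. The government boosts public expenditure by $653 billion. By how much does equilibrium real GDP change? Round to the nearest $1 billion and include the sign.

+$750 billion

Spending multiplier = 1/(1 − c(1−t) + m) = 1/(1 − 0.697×0.76 + 0.4) = 1/0.87028 ≈ 1.149.
ΔY = k × ΔG = (+$653 billion) / 0.87028 ≈ +$750 billion.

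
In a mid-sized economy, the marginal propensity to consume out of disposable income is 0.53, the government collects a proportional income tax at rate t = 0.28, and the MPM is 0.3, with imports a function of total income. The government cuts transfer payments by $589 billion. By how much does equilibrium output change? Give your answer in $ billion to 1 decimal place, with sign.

The transfer change shifts disposable income by −$589 billion, so first-round consumption changes by c·ΔTR = 0.53 × (−$589 billion) = −$312.17 billion.
Expenditure multiplier = 1/(1 − c(1−t) + m) = 1/(1 − 0.53×0.72 + 0.3) = 1/0.9184 ≈ 1.089.
The transfer multiplier is c × k ≈ 0.577, so ΔY = k × (c·ΔTR) = (−$312.17 billion) / 0.9184 ≈ −$339.9 billion.

−$339.9 billion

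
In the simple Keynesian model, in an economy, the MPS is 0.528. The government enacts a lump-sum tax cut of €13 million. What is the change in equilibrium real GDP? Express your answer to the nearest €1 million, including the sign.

MPC = 1 − MPS = 1 − 0.528 = 0.472.
A lump-sum tax change of −€13 million shifts disposable income by +€13 million; first-round consumption changes by −c × ΔT = −0.472 × (−€13 million) = +€6.136 million.
Expenditure multiplier = 1/(1 − MPC) = 1/(1 − 0.472) = 1/0.528 ≈ 1.894.
The tax multiplier is −c × k ≈ −0.894, so ΔY = k × (−c·ΔT) = (+€6.136 million) / 0.528 ≈ +€12 million.

+€12 million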